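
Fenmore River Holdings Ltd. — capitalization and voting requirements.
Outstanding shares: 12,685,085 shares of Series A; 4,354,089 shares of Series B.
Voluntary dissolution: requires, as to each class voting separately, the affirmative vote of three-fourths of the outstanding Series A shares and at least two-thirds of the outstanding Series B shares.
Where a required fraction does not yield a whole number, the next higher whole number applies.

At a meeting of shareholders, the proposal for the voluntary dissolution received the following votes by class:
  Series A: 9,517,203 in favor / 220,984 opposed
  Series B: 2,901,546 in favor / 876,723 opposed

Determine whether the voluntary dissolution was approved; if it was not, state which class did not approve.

Series A: 3/4 of 12685085 = 9513813.75, rounded up to 9513814; 9,513,814 required, 9,517,203 in favor — approved.
Series B: 2/3 of 4354089 = 2902726; 2,902,726 required, 2,901,546 in favor — not approved.

Not approved — the Series B shares did not give the required vote.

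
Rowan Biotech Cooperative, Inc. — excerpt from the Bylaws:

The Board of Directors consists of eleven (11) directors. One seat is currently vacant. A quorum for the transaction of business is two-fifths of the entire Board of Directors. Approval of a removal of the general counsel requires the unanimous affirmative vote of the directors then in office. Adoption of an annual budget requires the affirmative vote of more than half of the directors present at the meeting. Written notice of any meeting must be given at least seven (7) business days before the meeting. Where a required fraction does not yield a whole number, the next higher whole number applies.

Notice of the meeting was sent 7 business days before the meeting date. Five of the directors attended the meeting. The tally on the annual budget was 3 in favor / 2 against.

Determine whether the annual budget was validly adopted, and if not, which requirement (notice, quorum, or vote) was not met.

Valid — all requirements satisfied.

Notice: 7 business days given; 7 required (7 ≥ 7). Satisfied.
Quorum: 5 present; quorum is 5. Satisfied.
Vote: the annual budget requires a majority of the directors present (5). A majority of 5 is 3, so 3 affirmative votes are needed; 3 voted in favor. Satisfied.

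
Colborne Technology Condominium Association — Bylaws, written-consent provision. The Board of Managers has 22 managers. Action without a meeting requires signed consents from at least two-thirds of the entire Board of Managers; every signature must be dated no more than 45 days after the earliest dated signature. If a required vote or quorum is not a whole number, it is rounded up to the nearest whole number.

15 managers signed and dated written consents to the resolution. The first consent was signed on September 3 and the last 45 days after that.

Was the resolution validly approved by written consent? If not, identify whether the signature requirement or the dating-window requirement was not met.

Effective — both the signature and dating-window requirements are satisfied.

Signatures required: at least two-thirds of 22 — 2/3 of 22 = 14.67, rounded up to 15, so 15 needed; 15 signed. Sufficient.
Dating window: the latest signature is 45 days after the earliest; the limit is 45 days. Within the window.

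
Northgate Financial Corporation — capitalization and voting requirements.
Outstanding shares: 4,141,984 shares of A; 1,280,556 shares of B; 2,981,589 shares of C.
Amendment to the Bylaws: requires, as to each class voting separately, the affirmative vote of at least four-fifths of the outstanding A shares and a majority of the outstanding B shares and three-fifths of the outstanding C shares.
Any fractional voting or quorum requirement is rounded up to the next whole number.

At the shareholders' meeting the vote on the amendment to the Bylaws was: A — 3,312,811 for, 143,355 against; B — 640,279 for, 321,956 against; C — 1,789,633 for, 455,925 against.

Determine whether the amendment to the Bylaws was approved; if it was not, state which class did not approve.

Not approved — the A shares did not give the required vote.

A: 4/5 of 4141984 = 3313587.20, rounded up to 3313588; 3,313,588 required, 3,312,811 in favor — not approved.
B: a majority of 1280556 is 640279; 640,279 required, 640,279 in favor — approved.
C: 3/5 of 2981589 = 1788953.40, rounded up to 1788954; 1,788,954 required, 1,789,633 in favor — approved.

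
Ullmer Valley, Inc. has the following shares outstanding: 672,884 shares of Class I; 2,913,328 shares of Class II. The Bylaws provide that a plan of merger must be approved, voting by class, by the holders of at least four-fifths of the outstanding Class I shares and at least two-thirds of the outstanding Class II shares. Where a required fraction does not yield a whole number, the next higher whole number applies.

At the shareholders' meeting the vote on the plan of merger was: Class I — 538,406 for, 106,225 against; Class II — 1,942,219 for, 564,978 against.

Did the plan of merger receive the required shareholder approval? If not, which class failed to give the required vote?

Approved — every class gave the required vote.

Class I: 4/5 of 672884 = 538307.20, rounded up to 538308; 538,308 required, 538,406 in favor — approved.
Class II: 2/3 of 2913328 = 1942218.67, rounded up to 1942219; 1,942,219 required, 1,942,219 in favor — approved.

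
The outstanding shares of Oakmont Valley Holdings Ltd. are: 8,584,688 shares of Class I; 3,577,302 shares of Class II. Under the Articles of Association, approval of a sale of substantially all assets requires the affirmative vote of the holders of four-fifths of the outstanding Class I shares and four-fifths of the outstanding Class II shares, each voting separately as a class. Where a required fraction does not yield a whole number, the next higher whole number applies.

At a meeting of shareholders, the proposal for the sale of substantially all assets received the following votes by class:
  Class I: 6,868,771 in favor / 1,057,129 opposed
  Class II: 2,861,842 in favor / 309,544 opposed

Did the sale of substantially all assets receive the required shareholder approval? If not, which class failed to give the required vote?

Approved — every class gave the required vote.

Class I: 4/5 of 8584688 = 6867750.40, rounded up to 6867751; 6,867,751 required, 6,868,771 in favor — approved.
Class II: 4/5 of 3577302 = 2861841.60, rounded up to 2861842; 2,861,842 required, 2,861,842 in favor — approved.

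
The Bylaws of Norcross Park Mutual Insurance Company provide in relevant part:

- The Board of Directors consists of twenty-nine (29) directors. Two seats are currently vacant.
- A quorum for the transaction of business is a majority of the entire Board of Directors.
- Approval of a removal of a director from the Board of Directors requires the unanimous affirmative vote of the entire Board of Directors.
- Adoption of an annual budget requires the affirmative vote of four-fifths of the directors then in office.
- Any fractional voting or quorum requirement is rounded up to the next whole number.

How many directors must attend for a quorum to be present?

15

A majority of 29 is 15.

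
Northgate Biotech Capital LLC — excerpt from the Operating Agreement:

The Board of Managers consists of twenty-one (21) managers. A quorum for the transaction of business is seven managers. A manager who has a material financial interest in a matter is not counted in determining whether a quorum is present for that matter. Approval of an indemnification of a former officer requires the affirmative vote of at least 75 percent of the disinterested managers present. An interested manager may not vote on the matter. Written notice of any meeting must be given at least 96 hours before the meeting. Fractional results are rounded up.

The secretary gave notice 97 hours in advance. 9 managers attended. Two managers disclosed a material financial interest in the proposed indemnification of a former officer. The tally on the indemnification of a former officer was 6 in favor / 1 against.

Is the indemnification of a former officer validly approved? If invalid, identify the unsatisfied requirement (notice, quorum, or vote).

Notice: 97 hours given; 96 required (97 ≥ 96). Satisfied.
Quorum: 9 present, but the 2 interested managers do not count, leaving 7. Quorum is 7. Satisfied.
Vote: the indemnification of a former officer requires three-fourths of the disinterested managers present (9 − 2 = 7). 3/4 of 7 = 5.25, rounded up to 6, so 6 affirmative votes are needed; 6 voted in favor. Satisfied.

Valid — all requirements satisfied.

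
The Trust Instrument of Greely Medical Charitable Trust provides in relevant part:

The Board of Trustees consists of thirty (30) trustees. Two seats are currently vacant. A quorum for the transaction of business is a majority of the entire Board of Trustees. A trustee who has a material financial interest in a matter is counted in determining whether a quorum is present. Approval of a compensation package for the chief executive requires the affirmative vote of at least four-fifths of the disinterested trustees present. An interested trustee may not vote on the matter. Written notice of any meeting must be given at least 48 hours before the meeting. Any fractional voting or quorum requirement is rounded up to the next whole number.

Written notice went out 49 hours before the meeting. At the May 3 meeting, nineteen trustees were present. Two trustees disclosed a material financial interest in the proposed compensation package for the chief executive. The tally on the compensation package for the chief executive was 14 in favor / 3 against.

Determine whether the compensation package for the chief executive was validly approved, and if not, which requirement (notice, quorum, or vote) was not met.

Notice: 49 hours given; 48 required (49 ≥ 48). Satisfied.
Quorum: 19 present (interested trustees count toward quorum); quorum is 16. Satisfied.
Vote: the compensation package for the chief executive requires four-fifths of the disinterested trustees present (19 − 2 = 17). 4/5 of 17 = 13.60, rounded up to 14, so 14 affirmative votes are needed; 14 voted in favor. Satisfied.

Valid — all requirements satisfied.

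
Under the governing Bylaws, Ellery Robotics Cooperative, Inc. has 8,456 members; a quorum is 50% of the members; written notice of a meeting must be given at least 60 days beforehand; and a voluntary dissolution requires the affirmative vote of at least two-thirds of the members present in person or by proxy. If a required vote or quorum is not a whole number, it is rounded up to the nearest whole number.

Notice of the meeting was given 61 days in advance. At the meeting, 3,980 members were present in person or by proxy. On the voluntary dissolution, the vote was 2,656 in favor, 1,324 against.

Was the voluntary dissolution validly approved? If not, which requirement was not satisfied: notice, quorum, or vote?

Notice: 61 days given; 60 required. Satisfied.
Quorum: 50% of 8,456 = 4,228; 3,980 present. Not satisfied.
Vote: requires two-thirds of those present (3,980); 2/3 of 3980 = 2653.33, rounded up to 2654, so 2,654 needed; 2,656 in favor. Satisfied.

Invalid — quorum requirement not satisfied.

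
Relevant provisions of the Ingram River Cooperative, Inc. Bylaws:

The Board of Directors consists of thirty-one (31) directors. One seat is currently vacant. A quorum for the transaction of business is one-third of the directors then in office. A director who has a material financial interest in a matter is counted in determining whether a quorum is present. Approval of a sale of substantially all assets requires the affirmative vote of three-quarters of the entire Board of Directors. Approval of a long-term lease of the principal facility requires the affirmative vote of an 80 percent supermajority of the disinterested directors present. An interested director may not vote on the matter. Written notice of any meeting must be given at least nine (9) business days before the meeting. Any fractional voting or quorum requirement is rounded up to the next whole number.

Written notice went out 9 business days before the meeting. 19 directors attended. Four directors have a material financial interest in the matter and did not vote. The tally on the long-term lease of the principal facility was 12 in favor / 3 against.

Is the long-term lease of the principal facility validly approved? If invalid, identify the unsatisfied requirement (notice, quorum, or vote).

Valid — all requirements satisfied.

Notice: 9 business days given; 9 required (9 ≥ 9). Satisfied.
Quorum: 19 present (interested directors count toward quorum); quorum is 10. Satisfied.
Vote: the long-term lease of the principal facility requires four-fifths of the disinterested directors present (19 − 4 = 15). 4/5 of 15 = 12, so 12 affirmative votes are needed; 12 voted in favor. Satisfied.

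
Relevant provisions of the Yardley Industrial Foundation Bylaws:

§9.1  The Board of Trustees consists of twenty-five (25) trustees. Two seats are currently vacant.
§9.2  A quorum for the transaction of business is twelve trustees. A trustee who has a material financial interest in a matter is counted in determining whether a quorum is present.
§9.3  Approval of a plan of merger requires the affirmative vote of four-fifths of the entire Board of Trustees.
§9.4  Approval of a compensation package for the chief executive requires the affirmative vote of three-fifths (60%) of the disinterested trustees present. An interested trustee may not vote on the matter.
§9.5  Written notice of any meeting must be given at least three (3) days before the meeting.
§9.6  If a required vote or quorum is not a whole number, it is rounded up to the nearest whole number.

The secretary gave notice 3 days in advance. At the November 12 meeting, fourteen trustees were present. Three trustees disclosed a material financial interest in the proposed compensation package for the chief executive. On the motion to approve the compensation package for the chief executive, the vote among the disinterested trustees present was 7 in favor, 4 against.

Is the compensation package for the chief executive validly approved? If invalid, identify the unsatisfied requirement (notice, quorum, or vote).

Valid — all requirements satisfied.

Notice: 3 days given; 3 required (3 ≥ 3). Satisfied.
Quorum: 14 present (interested trustees count toward quorum); quorum is 12. Satisfied.
Vote: the compensation package for the chief executive requires three-fifths of the disinterested trustees present (14 − 3 = 11). 3/5 of 11 = 6.60, rounded up to 7, so 7 affirmative votes are needed; 7 voted in favor. Satisfied.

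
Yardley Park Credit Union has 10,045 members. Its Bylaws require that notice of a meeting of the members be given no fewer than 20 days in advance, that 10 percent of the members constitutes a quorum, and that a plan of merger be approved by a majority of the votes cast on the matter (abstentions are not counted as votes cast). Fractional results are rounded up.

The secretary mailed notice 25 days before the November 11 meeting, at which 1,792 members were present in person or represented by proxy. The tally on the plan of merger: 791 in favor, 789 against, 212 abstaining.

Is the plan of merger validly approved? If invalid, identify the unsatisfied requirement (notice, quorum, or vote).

Notice: 25 days given; 20 required. Satisfied.
Quorum: 10% of 10,045 = 1,004.50, rounded up to 1,005; 1,792 present. Satisfied.
Vote: requires a majority of the votes cast (1,792 − 212 abstaining = 1,580); a majority of 1580 is 791, so 791 needed; 791 in favor. Satisfied.

Valid — all requirements satisfied.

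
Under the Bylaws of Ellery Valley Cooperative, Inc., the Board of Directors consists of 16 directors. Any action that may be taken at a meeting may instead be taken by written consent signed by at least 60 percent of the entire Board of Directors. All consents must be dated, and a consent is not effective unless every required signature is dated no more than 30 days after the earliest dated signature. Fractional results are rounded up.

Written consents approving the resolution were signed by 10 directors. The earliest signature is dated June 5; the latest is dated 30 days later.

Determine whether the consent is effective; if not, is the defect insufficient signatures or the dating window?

Signatures required: at least 60 percent of 16 — 3/5 of 16 = 9.60, rounded up to 10, so 10 needed; 10 signed. Sufficient.
Dating window: the latest signature is 30 days after the earliest; the limit is 30 days. Within the window.

Effective — both the signature and dating-window requirements are satisfied.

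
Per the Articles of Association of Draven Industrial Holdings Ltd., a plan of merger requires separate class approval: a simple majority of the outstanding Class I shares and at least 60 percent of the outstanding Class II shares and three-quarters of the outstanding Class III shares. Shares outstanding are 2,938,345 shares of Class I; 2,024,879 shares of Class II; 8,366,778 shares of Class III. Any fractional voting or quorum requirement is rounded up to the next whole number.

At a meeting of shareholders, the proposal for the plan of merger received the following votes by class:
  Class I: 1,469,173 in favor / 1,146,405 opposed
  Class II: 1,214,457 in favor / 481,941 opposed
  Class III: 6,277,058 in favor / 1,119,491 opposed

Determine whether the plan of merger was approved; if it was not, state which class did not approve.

Class I: a majority of 2938345 is 1469173; 1,469,173 required, 1,469,173 in favor — approved.
Class II: 3/5 of 2024879 = 1214927.40, rounded up to 1214928; 1,214,928 required, 1,214,457 in favor — not approved.
Class III: 3/4 of 8366778 = 6275083.50, rounded up to 6275084; 6,275,084 required, 6,277,058 in favor — approved.

Not approved — the Class II shares did not give the required vote.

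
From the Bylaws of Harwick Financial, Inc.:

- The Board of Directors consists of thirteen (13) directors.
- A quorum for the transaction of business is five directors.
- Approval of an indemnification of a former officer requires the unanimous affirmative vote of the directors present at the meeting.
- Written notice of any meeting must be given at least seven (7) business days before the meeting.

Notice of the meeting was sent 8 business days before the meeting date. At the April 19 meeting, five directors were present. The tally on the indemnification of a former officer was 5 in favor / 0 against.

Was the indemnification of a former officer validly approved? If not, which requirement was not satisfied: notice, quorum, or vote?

Notice: 8 business days given; 7 required (8 ≥ 7). Satisfied.
Quorum: 5 present; quorum is 5. Satisfied.
Vote: the indemnification of a former officer requires the unanimous vote of the directors present (5). Unanimous means all 5, so 5 affirmative votes are needed; 5 voted in favor. Satisfied.

Valid — all requirements satisfied.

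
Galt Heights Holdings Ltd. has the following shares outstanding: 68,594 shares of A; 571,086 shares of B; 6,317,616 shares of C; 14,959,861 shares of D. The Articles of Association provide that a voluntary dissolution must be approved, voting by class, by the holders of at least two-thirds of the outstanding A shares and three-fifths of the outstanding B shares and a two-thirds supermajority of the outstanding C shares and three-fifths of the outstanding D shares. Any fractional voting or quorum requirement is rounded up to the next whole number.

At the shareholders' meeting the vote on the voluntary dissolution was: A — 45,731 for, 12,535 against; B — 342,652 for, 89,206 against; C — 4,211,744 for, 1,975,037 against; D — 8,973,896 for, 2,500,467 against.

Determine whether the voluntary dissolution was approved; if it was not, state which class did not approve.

Not approved — the D shares did not give the required vote.

A: 2/3 of 68594 = 45729.33, rounded up to 45730; 45,730 required, 45,731 in favor — approved.
B: 3/5 of 571086 = 342651.60, rounded up to 342652; 342,652 required, 342,652 in favor — approved.
C: 2/3 of 6317616 = 4211744; 4,211,744 required, 4,211,744 in favor — approved.
D: 3/5 of 14959861 = 8975916.60, rounded up to 8975917; 8,975,917 required, 8,973,896 in favor — not approved.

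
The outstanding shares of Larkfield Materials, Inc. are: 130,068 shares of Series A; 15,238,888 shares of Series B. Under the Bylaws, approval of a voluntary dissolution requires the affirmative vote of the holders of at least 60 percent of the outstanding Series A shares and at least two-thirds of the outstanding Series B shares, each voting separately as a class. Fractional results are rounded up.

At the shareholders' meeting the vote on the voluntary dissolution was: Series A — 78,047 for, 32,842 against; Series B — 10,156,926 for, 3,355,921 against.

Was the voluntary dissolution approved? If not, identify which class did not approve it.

Series A: 3/5 of 130068 = 78040.80, rounded up to 78041; 78,041 required, 78,047 in favor — approved.
Series B: 2/3 of 15238888 = 10159258.67, rounded up to 10159259; 10,159,259 required, 10,156,926 in favor — not approved.

Not approved — the Series B shares did not give the required vote.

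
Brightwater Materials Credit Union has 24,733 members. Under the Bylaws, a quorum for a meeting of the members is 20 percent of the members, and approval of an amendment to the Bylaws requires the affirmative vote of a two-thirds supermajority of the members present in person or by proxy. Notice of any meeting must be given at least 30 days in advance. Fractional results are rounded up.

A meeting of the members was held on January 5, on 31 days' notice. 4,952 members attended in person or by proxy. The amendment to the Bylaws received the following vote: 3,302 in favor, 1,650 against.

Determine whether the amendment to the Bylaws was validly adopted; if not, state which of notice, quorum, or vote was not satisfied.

Valid — all requirements satisfied.

Notice: 31 days given; 30 required. Satisfied.
Quorum: 20% of 24,733 = 4,946.60, rounded up to 4,947; 4,952 present. Satisfied.
Vote: requires two-thirds of those present (4,952); 2/3 of 4952 = 3301.33, rounded up to 3302, so 3,302 needed; 3,302 in favor. Satisfied.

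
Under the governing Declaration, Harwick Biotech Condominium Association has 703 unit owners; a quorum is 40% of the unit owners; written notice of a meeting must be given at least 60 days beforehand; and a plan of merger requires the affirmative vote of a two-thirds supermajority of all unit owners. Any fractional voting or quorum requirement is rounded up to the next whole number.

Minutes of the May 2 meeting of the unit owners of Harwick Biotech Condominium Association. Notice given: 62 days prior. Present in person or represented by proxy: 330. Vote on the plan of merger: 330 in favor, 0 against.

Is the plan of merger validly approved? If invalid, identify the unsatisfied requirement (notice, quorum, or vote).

Notice: 62 days given; 60 required. Satisfied.
Quorum: 40% of 703 = 281.20, rounded up to 282; 330 present. Satisfied.
Vote: requires two-thirds of all unit owners (703); 2/3 of 703 = 468.67, rounded up to 469, so 469 needed; 330 in favor. Not satisfied.

Invalid — vote requirement not satisfied.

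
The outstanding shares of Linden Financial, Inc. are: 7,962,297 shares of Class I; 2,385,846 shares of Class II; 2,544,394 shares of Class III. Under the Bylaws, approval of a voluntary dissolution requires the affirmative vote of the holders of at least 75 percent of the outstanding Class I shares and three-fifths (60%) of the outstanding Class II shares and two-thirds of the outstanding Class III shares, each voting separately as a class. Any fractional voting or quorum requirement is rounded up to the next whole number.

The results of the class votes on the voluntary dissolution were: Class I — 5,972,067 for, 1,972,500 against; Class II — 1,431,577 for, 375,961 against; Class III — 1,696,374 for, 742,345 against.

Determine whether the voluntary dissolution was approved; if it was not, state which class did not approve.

Class I: 3/4 of 7962297 = 5971722.75, rounded up to 5971723; 5,971,723 required, 5,972,067 in favor — approved.
Class II: 3/5 of 2385846 = 1431507.60, rounded up to 1431508; 1,431,508 required, 1,431,577 in favor — approved.
Class III: 2/3 of 2544394 = 1696262.67, rounded up to 1696263; 1,696,263 required, 1,696,374 in favor — approved.

Approved — every class gave the required vote.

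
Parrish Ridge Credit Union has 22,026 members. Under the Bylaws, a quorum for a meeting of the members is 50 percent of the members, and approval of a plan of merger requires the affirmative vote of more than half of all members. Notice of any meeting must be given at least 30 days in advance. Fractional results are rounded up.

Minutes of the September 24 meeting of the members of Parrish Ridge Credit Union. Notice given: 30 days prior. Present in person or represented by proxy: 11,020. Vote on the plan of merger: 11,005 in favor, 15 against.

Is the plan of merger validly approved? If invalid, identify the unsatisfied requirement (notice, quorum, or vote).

Notice: 30 days given; 30 required. Satisfied.
Quorum: 50% of 22,026 = 11,013; 11,020 present. Satisfied.
Vote: requires a majority of all members (22,026); a majority of 22026 is 11014, so 11,014 needed; 11,005 in favor. Not satisfied.

Invalid — vote requirement not satisfied.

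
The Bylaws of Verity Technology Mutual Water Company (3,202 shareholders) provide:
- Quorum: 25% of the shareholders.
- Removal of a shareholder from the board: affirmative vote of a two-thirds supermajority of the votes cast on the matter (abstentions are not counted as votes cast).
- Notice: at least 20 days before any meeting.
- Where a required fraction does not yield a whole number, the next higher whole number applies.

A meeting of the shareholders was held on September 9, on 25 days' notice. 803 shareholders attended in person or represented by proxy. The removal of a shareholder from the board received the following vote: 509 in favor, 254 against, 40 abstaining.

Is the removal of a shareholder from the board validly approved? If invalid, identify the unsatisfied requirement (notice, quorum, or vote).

Valid — all requirements satisfied.

Notice: 25 days given; 20 required. Satisfied.
Quorum: 25% of 3,202 = 800.50, rounded up to 801; 803 present. Satisfied.
Vote: requires two-thirds of the votes cast (803 − 40 abstaining = 763); 2/3 of 763 = 508.67, rounded up to 509, so 509 needed; 509 in favor. Satisfied.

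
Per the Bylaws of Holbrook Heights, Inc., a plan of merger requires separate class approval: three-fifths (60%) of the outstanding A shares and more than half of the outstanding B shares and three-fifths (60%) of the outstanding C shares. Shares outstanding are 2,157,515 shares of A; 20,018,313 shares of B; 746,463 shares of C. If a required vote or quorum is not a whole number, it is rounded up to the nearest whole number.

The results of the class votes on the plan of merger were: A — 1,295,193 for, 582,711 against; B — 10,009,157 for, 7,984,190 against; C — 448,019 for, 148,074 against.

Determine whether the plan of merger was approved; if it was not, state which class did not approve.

A: 3/5 of 2157515 = 1294509; 1,294,509 required, 1,295,193 in favor — approved.
B: a majority of 20018313 is 10009157; 10,009,157 required, 10,009,157 in favor — approved.
C: 3/5 of 746463 = 447877.80, rounded up to 447878; 447,878 required, 448,019 in favor — approved.

Approved — every class gave the required vote.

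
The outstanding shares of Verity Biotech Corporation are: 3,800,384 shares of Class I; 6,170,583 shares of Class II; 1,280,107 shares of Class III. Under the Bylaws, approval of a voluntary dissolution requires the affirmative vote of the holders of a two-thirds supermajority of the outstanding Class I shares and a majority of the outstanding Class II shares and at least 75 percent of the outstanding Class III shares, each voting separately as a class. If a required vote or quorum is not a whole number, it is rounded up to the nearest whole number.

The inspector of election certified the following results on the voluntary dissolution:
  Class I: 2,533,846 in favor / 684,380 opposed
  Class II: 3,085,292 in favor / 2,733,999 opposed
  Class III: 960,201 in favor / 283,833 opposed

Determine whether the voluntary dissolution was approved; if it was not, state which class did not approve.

Approved — every class gave the required vote.

Class I: 2/3 of 3800384 = 2533589.33, rounded up to 2533590; 2,533,590 required, 2,533,846 in favor — approved.
Class II: a majority of 6170583 is 3085292; 3,085,292 required, 3,085,292 in favor — approved.
Class III: 3/4 of 1280107 = 960080.25, rounded up to 960081; 960,081 required, 960,201 in favor — approved.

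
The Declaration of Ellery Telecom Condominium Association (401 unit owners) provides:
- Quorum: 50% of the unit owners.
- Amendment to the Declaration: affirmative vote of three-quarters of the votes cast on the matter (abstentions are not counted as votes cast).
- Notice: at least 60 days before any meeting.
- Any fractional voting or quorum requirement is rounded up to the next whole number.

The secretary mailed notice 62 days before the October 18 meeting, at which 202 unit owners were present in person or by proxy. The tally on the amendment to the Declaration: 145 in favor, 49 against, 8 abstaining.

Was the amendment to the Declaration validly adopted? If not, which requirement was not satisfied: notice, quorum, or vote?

Invalid — vote requirement not satisfied.

Notice: 62 days given; 60 required. Satisfied.
Quorum: 50% of 401 = 200.50, rounded up to 201; 202 present. Satisfied.
Vote: requires three-fourths of the votes cast (202 − 8 abstaining = 194); 3/4 of 194 = 145.50, rounded up to 146, so 146 needed; 145 in favor. Not satisfied.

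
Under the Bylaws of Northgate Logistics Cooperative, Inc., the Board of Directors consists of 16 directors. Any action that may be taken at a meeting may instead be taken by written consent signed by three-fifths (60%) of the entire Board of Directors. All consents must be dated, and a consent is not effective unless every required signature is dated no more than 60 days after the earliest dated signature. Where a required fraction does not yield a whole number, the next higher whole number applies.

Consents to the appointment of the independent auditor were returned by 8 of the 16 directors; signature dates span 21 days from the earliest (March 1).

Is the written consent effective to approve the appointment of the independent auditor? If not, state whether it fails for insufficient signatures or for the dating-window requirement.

Not effective — insufficient signatures.

Signatures required: three-fifths (60%) of 16 — 3/5 of 16 = 9.60, rounded up to 10, so 10 needed; 8 signed. Insufficient.
Dating window: the latest signature is 21 days after the earliest; the limit is 60 days. Within the window.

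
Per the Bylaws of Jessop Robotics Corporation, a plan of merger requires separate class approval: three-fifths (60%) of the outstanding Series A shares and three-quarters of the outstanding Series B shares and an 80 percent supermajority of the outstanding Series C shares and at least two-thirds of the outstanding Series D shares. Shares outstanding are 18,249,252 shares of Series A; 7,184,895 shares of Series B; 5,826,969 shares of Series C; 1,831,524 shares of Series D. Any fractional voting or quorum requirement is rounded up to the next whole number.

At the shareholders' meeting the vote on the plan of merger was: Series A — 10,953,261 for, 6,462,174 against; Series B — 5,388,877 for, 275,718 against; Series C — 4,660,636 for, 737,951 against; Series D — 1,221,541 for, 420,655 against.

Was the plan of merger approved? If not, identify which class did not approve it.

Series A: 3/5 of 18249252 = 10949551.20, rounded up to 10949552; 10,949,552 required, 10,953,261 in favor — approved.
Series B: 3/4 of 7184895 = 5388671.25, rounded up to 5388672; 5,388,672 required, 5,388,877 in favor — approved.
Series C: 4/5 of 5826969 = 4661575.20, rounded up to 4661576; 4,661,576 required, 4,660,636 in favor — not approved.
Series D: 2/3 of 1831524 = 1221016; 1,221,016 required, 1,221,541 in favor — approved.

Not approved — the Series C shares did not give the required vote.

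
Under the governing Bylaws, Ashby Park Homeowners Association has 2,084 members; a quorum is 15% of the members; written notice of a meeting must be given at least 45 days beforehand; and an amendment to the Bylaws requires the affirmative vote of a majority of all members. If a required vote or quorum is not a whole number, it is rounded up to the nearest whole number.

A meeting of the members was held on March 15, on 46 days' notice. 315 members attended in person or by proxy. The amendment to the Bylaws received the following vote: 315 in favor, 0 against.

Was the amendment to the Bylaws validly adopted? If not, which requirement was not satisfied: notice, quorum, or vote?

Invalid — vote requirement not satisfied.

Notice: 46 days given; 45 required. Satisfied.
Quorum: 15% of 2,084 = 312.60, rounded up to 313; 315 present. Satisfied.
Vote: requires a majority of all members (2,084); a majority of 2084 is 1043, so 1,043 needed; 315 in favor. Not satisfied.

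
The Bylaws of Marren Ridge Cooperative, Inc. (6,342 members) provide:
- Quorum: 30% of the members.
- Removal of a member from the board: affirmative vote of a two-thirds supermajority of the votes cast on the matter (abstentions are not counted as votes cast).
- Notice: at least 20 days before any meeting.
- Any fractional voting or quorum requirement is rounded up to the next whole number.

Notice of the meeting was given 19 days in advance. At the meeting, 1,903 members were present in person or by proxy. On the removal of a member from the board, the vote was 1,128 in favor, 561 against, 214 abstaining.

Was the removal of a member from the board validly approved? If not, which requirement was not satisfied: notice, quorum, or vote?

Notice: 19 days given; 20 required. Not satisfied.
Quorum: 30% of 6,342 = 1,902.60, rounded up to 1,903; 1,903 present. Satisfied.
Vote: requires two-thirds of the votes cast (1,903 − 214 abstaining = 1,689); 2/3 of 1689 = 1126, so 1,126 needed; 1,128 in favor. Satisfied.

Invalid — notice requirement not satisfied.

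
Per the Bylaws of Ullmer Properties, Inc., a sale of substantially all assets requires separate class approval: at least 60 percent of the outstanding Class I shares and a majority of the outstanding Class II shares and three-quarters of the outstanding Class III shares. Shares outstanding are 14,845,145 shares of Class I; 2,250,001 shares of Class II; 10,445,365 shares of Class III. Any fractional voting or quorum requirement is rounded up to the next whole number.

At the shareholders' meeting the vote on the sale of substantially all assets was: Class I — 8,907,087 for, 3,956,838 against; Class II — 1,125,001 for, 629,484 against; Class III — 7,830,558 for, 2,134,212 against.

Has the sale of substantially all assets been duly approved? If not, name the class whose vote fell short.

Class I: 3/5 of 14845145 = 8907087; 8,907,087 required, 8,907,087 in favor — approved.
Class II: a majority of 2250001 is 1125001; 1,125,001 required, 1,125,001 in favor — approved.
Class III: 3/4 of 10445365 = 7834023.75, rounded up to 7834024; 7,834,024 required, 7,830,558 in favor — not approved.

Not approved — the Class III shares did not give the required vote.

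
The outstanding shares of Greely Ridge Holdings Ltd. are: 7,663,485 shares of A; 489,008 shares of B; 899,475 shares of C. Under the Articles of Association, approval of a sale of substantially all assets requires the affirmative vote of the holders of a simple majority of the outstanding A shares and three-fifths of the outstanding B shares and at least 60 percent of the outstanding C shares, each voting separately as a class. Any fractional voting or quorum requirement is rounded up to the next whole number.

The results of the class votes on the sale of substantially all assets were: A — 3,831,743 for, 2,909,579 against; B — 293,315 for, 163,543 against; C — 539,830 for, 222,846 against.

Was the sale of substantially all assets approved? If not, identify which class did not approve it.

A: a majority of 7663485 is 3831743; 3,831,743 required, 3,831,743 in favor — approved.
B: 3/5 of 489008 = 293404.80, rounded up to 293405; 293,405 required, 293,315 in favor — not approved.
C: 3/5 of 899475 = 539685; 539,685 required, 539,830 in favor — approved.

Not approved — the B shares did not give the required vote.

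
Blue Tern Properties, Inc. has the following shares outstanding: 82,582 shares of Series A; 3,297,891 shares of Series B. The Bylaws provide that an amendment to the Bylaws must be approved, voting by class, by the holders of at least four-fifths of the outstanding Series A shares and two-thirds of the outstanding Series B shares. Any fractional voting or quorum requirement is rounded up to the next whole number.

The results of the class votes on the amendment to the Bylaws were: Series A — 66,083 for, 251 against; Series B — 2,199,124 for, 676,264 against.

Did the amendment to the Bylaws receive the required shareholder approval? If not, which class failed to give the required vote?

Approved — every class gave the required vote.

Series A: 4/5 of 82582 = 66065.60, rounded up to 66066; 66,066 required, 66,083 in favor — approved.
Series B: 2/3 of 3297891 = 2198594; 2,198,594 required, 2,199,124 in favor — approved.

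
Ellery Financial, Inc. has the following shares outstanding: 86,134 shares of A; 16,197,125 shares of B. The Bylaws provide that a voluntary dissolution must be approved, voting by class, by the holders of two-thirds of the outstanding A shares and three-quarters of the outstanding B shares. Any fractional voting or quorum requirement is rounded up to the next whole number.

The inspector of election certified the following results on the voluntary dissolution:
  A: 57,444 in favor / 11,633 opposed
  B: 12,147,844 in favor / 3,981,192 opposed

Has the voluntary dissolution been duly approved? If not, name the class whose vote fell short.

A: 2/3 of 86134 = 57422.67, rounded up to 57423; 57,423 required, 57,444 in favor — approved.
B: 3/4 of 16197125 = 12147843.75, rounded up to 12147844; 12,147,844 required, 12,147,844 in favor — approved.

Approved — every class gave the required vote.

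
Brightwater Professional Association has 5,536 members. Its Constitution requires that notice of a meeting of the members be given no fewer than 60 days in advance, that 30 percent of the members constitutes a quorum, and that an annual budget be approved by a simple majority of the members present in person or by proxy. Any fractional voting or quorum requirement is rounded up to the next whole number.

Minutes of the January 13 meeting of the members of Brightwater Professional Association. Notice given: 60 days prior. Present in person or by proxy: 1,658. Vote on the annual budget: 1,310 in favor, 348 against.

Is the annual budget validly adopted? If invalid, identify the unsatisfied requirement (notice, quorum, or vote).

Notice: 60 days given; 60 required. Satisfied.
Quorum: 30% of 5,536 = 1,660.80, rounded up to 1,661; 1,658 present. Not satisfied.
Vote: requires a majority of those present (1,658); a majority of 1658 is 830, so 830 needed; 1,310 in favor. Satisfied.

Invalid — quorum requirement not satisfied.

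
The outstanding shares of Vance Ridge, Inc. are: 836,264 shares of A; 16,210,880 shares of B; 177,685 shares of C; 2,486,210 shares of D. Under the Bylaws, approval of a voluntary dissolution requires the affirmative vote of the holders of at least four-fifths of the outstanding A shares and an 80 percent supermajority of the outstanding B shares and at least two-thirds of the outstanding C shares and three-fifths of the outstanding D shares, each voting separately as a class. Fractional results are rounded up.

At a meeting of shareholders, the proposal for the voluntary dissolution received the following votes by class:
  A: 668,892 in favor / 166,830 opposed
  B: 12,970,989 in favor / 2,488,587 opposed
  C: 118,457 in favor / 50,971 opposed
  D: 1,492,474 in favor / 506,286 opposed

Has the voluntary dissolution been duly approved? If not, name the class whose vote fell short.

A: 4/5 of 836264 = 669011.20, rounded up to 669012; 669,012 required, 668,892 in favor — not approved.
B: 4/5 of 16210880 = 12968704; 12,968,704 required, 12,970,989 in favor — approved.
C: 2/3 of 177685 = 118456.67, rounded up to 118457; 118,457 required, 118,457 in favor — approved.
D: 3/5 of 2486210 = 1491726; 1,491,726 required, 1,492,474 in favor — approved.

Not approved — the A shares did not give the required vote.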